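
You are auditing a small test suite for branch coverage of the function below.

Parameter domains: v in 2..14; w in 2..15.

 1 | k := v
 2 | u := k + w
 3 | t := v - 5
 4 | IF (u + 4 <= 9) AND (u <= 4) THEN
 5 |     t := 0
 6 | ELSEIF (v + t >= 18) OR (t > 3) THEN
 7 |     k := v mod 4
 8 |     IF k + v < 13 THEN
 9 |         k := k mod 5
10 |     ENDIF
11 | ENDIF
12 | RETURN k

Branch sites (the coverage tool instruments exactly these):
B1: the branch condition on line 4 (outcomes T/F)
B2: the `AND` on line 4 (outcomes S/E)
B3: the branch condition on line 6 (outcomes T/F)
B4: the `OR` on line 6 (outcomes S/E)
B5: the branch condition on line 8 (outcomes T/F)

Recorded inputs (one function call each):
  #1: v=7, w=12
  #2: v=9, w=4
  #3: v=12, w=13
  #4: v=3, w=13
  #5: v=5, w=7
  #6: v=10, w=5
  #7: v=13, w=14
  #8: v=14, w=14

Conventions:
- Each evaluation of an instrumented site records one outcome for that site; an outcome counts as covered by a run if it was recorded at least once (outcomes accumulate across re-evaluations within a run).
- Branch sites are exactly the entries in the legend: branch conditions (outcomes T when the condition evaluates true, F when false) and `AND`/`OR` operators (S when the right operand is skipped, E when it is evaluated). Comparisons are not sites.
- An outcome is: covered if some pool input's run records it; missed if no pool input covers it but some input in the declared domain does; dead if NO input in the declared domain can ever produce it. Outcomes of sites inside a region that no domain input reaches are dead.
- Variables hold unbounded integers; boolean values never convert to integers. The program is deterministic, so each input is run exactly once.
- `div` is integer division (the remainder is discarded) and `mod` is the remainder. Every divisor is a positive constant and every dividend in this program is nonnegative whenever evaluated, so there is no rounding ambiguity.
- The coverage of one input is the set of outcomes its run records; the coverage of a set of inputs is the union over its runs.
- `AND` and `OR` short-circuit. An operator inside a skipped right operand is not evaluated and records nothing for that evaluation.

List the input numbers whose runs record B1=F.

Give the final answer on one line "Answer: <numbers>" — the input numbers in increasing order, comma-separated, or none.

input #1 (v=7, w=12): records B1=F
input #2 (v=9, w=4): records B1=F
input #3 (v=12, w=13): records B1=F
input #4 (v=3, w=13): records B1=F
input #5 (v=5, w=7): records B1=F
input #6 (v=10, w=5): records B1=F
input #7 (v=13, w=14): records B1=F
input #8 (v=14, w=14): records B1=F

Answer: 1, 2, 3, 4, 5, 6, 7, 8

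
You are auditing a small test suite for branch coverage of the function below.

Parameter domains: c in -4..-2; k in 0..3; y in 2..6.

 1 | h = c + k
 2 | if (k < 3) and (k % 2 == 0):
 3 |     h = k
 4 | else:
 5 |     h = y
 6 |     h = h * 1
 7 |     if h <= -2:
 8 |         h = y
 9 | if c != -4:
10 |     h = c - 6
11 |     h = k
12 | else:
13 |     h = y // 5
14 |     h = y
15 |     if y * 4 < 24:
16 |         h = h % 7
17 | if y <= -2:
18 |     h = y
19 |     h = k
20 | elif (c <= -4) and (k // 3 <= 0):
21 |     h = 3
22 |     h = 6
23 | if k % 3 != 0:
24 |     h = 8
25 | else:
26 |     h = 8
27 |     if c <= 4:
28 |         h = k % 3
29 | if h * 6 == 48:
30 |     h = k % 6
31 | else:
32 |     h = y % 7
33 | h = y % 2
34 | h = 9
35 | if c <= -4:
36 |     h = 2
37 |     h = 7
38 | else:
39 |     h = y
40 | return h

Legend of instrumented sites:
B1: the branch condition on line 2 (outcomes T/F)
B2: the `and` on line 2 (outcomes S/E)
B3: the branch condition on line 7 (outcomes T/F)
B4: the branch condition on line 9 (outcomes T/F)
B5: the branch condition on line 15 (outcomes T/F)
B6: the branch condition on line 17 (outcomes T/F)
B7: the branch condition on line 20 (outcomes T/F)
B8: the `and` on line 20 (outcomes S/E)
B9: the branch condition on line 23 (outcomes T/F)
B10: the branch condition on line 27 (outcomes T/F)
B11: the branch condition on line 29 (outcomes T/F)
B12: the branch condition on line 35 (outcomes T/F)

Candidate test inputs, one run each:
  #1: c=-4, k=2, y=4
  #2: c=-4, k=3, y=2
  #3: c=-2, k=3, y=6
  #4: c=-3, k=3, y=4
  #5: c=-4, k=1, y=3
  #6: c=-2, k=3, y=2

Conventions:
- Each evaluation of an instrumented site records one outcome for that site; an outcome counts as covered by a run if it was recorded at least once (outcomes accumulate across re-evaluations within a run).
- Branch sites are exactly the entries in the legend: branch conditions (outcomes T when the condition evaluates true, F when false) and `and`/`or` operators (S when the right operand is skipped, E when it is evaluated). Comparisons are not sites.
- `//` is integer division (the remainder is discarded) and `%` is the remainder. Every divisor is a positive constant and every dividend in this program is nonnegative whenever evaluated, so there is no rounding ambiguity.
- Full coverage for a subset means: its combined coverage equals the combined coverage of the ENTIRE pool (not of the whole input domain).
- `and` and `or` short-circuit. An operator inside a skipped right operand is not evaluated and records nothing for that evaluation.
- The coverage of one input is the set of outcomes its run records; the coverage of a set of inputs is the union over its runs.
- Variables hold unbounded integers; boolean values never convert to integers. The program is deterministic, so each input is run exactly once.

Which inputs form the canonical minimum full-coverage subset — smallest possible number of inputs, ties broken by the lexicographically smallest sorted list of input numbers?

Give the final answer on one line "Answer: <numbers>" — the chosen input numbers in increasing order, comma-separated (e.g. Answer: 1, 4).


test 1 (c=-4, k=2, y=4) fires B2->E, B1->T, B4->F, B5->T, B6->F, B8->E, B7->T, B9->T, B11->T, B12->T; hits B1=T, B2=E, B4=F, B5=T, B6=F, B7=T, B8=E, B9=T, B11=T, B12=T
test 2 (c=-4, k=3, y=2) fires B2->S, B1->F, B3->F, B4->F, B5->T, B6->F, B8->E, B7->F, B9->F, B10->T, B11->F, B12->T; hits B1=F, B2=S, B3=F, B4=F, B5=T, B6=F, B7=F, B8=E, B9=F, B10=T, B11=F, B12=T
test 3 (c=-2, k=3, y=6) fires B2->S, B1->F, B3->F, B4->T, B6->F, B8->S, B7->F, B9->F, B10->T, B11->F, B12->F; hits B1=F, B2=S, B3=F, B4=T, B6=F, B7=F, B8=S, B9=F, B10=T, B11=F, B12=F
test 4 (c=-3, k=3, y=4) fires B2->S, B1->F, B3->F, B4->T, B6->F, B8->S, B7->F, B9->F, B10->T, B11->F, B12->F; hits B1=F, B2=S, B3=F, B4=T, B6=F, B7=F, B8=S, B9=F, B10=T, B11=F, B12=F
test 5 (c=-4, k=1, y=3) fires B2->E, B1->F, B3->F, B4->F, B5->T, B6->F, B8->E, B7->T, B9->T, B11->T, B12->T; hits B1=F, B2=E, B3=F, B4=F, B5=T, B6=F, B7=T, B8=E, B9=T, B11=T, B12=T
test 6 (c=-2, k=3, y=2) fires B2->S, B1->F, B3->F, B4->T, B6->F, B8->S, B7->F, B9->F, B10->T, B11->F, B12->F; hits B1=F, B2=S, B3=F, B4=T, B6=F, B7=F, B8=S, B9=F, B10=T, B11=F, B12=F
together the pool reaches 20 outcomes: B1=T, B1=F, B2=S, B2=E, B3=F, B4=T, B4=F, B5=T, B6=F, B7=T, B7=F, B8=S, B8=E, B9=T, B9=F, B10=T, B11=T, B11=F, B12=T, B12=F
every size-1 subset falls short of the 20 outcomes (best: 12/20)
at size 2, {1, 3} reaches all 20 outcomes; every lexicographically earlier size-2 subset fails
Answer: 1, 3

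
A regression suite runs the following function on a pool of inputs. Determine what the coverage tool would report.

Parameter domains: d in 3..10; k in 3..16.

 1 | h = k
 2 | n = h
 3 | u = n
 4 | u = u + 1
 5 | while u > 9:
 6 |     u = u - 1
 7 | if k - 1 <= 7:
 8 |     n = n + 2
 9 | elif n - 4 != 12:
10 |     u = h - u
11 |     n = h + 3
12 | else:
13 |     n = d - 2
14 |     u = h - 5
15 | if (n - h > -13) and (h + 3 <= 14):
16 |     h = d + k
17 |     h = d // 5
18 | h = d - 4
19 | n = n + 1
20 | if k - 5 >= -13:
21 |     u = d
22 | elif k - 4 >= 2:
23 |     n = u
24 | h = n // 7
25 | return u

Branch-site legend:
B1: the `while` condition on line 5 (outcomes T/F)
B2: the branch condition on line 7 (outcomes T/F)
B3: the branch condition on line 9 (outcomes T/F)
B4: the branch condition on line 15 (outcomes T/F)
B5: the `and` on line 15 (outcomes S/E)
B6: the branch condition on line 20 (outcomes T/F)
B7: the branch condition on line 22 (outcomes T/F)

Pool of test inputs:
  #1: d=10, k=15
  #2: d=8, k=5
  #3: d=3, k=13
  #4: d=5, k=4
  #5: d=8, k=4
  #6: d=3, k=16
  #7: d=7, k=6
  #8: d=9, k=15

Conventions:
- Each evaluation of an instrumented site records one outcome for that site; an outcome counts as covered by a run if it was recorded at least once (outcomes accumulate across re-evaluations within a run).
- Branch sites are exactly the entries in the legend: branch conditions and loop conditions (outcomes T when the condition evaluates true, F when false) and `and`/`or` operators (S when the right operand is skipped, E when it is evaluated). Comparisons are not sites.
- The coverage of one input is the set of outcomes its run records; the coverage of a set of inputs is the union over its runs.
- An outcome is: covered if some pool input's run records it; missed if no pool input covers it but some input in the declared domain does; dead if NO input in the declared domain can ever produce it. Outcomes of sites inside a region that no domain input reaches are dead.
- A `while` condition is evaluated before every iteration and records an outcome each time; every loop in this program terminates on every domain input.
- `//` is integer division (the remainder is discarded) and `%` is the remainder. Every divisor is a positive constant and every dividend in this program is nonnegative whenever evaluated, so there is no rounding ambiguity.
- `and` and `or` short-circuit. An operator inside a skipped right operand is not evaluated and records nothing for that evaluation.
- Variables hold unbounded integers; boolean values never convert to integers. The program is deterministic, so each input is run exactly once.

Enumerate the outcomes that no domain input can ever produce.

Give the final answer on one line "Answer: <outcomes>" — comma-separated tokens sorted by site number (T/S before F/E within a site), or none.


exhaustive pass over the 112-input domain:
  B6=F: unreachable across the whole domain -> dead
  B7=T: unreachable across the whole domain -> dead
  B7=F: unreachable across the whole domain -> dead
  reachable outcomes have witnesses, e.g. B1=T (e.g. d=3, k=9), B1=F (e.g. d=3, k=3), B2=T (e.g. d=3, k=3), B2=F (e.g. d=3, k=9)
Answer: B6=F, B7=T, B7=F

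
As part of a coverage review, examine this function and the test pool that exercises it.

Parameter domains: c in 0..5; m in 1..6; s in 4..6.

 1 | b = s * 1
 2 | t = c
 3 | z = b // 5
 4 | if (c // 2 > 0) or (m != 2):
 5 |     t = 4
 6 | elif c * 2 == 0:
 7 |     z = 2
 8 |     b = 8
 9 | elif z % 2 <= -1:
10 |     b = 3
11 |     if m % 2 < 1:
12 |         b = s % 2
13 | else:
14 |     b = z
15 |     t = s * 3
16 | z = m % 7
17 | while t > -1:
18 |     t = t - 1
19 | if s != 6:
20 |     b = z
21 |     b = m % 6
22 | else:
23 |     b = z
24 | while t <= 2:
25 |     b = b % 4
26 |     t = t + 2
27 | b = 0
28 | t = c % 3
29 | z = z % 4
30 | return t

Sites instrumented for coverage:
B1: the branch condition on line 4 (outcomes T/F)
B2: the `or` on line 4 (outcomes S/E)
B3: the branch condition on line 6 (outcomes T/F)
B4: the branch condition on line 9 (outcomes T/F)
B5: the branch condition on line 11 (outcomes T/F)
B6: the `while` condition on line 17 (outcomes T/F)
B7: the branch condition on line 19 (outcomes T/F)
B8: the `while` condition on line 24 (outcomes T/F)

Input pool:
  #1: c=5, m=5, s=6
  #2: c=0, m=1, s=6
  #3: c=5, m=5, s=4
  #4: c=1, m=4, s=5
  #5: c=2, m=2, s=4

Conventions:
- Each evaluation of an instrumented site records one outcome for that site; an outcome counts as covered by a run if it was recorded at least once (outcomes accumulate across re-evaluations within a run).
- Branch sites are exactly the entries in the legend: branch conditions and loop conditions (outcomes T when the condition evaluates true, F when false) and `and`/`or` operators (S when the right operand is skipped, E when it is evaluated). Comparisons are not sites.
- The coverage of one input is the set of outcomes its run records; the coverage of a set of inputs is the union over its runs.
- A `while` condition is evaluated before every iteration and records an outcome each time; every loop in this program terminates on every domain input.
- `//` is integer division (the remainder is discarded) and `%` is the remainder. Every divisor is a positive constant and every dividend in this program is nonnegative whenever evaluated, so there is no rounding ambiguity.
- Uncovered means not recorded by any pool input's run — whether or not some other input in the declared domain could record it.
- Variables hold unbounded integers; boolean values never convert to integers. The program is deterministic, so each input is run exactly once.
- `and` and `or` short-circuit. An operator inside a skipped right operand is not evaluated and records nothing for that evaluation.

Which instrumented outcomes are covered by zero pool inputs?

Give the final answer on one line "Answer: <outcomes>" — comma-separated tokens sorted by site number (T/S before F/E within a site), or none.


#1 (c=5, m=5, s=6) -> covered: B1=T, B2=S, B6=T, B6=F, B7=F, B8=T, B8=F
#2 (c=0, m=1, s=6) -> covered: B1=T, B2=E, B6=T, B6=F, B7=F, B8=T, B8=F
#3 (c=5, m=5, s=4) -> covered: B1=T, B2=S, B6=T, B6=F, B7=T, B8=T, B8=F
#4 (c=1, m=4, s=5) -> covered: B1=T, B2=E, B6=T, B6=F, B7=T, B8=T, B8=F
#5 (c=2, m=2, s=4) -> covered: B1=T, B2=S, B6=T, B6=F, B7=T, B8=T, B8=F
union over the pool: B1=T, B2=S, B2=E, B6=T, B6=F, B7=T, B7=F, B8=T, B8=F
uncovered (7 of 16): B1=F, B3=T, B3=F, B4=T, B4=F, B5=T, B5=F
Answer: B1=F, B3=T, B3=F, B4=T, B4=F, B5=T, B5=F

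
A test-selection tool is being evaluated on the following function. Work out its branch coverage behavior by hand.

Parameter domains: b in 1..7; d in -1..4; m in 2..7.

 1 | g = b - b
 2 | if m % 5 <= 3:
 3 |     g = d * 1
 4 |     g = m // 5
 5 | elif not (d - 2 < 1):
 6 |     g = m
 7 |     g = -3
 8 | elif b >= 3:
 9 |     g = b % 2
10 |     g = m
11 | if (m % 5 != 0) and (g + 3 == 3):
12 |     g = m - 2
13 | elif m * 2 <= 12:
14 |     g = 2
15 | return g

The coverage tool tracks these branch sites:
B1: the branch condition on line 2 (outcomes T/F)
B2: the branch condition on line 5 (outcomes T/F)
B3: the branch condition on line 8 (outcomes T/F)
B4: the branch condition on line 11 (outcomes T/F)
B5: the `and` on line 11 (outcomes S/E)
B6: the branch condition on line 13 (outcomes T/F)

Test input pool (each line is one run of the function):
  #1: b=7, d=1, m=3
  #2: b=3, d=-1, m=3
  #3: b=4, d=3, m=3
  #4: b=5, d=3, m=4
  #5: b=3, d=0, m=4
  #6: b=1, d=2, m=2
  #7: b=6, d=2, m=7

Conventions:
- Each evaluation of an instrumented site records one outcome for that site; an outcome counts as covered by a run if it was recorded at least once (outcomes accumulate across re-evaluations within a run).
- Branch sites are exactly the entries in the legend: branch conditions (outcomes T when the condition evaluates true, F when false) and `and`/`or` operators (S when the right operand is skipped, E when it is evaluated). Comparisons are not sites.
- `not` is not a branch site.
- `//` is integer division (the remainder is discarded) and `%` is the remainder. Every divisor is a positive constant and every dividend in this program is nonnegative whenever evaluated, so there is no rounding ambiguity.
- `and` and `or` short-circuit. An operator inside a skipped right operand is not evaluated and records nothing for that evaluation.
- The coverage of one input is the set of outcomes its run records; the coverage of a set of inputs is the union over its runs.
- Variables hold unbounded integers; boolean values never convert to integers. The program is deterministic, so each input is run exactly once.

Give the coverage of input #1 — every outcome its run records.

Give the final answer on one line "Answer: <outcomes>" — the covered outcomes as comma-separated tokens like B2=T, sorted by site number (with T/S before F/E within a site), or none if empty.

Running input #1 (b=7, d=1, m=3), event by event:
  B1->T, B5->E, B4->T
distinct outcomes covered: B1=T, B4=T, B5=E

Answer: B1=T, B4=T, B5=E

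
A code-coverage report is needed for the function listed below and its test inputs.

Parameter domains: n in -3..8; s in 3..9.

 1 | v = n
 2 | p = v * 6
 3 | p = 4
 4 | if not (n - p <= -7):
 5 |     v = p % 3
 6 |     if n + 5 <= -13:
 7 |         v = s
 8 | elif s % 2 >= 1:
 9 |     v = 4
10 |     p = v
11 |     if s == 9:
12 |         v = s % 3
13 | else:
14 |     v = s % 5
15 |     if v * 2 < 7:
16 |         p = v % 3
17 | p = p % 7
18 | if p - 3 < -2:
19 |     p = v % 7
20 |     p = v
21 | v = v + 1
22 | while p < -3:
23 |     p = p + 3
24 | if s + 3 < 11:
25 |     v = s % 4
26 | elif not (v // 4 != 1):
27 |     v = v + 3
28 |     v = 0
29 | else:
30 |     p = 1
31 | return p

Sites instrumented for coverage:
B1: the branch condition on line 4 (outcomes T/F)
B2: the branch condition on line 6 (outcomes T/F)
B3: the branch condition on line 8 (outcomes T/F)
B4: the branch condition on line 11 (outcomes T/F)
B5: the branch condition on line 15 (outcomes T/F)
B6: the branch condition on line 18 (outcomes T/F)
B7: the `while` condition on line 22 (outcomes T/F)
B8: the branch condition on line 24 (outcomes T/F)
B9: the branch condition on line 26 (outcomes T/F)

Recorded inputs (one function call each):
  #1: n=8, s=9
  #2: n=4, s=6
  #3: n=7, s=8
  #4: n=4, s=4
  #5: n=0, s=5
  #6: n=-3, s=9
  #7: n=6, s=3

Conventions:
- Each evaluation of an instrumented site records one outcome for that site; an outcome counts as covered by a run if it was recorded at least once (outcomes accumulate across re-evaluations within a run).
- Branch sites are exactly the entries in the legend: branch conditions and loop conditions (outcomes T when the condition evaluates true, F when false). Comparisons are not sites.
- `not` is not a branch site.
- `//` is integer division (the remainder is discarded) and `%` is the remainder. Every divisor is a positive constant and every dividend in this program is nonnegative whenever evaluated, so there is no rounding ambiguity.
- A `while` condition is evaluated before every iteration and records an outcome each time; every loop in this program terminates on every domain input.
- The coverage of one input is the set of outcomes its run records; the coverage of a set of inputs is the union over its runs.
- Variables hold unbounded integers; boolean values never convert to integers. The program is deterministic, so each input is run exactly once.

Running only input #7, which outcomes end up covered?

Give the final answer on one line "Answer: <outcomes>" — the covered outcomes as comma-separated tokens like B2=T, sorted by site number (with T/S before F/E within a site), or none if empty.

Event log for input #7 (n=6, s=3):
  B1->T, B2->F, B6->F, B7->F, B8->T
as a set, this run covers: B1=T, B2=F, B6=F, B7=F, B8=T

Answer: B1=T, B2=F, B6=F, B7=F, B8=T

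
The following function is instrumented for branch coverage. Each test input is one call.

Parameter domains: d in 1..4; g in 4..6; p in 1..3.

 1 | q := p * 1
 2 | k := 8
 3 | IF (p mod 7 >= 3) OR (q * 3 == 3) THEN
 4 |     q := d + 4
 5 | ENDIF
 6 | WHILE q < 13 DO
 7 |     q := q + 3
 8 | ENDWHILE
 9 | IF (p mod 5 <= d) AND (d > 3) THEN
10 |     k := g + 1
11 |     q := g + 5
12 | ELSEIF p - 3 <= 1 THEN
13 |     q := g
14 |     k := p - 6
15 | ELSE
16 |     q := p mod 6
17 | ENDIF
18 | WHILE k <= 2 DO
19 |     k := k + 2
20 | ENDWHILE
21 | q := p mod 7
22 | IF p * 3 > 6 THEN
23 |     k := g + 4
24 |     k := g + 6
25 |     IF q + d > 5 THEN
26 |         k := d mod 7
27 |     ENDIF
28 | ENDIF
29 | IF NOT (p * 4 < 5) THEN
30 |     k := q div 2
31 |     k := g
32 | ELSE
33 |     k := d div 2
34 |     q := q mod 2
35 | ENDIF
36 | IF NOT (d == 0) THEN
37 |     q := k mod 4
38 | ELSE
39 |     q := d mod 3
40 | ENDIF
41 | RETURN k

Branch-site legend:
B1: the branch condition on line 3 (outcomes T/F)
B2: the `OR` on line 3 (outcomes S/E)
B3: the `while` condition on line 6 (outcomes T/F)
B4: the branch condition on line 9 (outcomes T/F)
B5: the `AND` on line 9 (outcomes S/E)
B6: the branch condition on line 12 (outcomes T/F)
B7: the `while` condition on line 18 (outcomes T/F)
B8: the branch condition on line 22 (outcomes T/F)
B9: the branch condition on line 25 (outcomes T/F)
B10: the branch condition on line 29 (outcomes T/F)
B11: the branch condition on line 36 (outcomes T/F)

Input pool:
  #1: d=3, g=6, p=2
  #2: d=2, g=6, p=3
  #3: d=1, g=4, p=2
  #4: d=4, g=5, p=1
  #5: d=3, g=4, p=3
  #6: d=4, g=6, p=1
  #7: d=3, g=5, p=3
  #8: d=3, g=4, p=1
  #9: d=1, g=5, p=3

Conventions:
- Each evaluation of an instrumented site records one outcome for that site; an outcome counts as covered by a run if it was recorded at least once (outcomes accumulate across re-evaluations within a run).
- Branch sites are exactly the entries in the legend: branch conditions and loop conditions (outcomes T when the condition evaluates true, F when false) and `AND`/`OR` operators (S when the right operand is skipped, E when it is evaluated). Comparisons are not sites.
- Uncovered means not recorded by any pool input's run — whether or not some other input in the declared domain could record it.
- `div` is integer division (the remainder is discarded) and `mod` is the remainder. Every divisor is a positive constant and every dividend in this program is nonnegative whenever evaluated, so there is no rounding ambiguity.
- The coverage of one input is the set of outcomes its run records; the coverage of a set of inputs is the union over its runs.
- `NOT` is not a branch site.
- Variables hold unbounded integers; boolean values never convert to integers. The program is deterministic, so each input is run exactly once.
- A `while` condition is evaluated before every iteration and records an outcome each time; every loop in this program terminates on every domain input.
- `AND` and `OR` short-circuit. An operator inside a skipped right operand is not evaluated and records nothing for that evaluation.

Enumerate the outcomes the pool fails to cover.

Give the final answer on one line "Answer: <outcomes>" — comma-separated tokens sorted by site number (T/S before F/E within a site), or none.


test 1 (d=3, g=6, p=2) fires B2->E, B1->F, B3->T, B3->T, B3->T, B3->T, B3->F, B5->E, B4->F, B6->T, B7->T, B7->T, B7->T, B7->T, ...; hits B1=F, B2=E, B3=T, B3=F, B4=F, B5=E, B6=T, B7=T, B7=F, B8=F, B10=T, B11=T
test 2 (d=2, g=6, p=3) fires B2->S, B1->T, B3->T, B3->T, B3->T, B3->F, B5->S, B4->F, B6->T, B7->T, B7->T, B7->T, B7->F, B8->T, ...; hits B1=T, B2=S, B3=T, B3=F, B4=F, B5=S, B6=T, B7=T, B7=F, B8=T, B9=F, B10=T, B11=T
test 3 (d=1, g=4, p=2) fires B2->E, B1->F, B3->T, B3->T, B3->T, B3->T, B3->F, B5->S, B4->F, B6->T, B7->T, B7->T, B7->T, B7->T, ...; hits B1=F, B2=E, B3=T, B3=F, B4=F, B5=S, B6=T, B7=T, B7=F, B8=F, B10=T, B11=T
test 4 (d=4, g=5, p=1) fires B2->E, B1->T, B3->T, B3->T, B3->F, B5->E, B4->T, B7->F, B8->F, B10->F, B11->T; hits B1=T, B2=E, B3=T, B3=F, B4=T, B5=E, B7=F, B8=F, B10=F, B11=T
test 5 (d=3, g=4, p=3) fires B2->S, B1->T, B3->T, B3->T, B3->F, B5->E, B4->F, B6->T, B7->T, B7->T, B7->T, B7->F, B8->T, B9->T, ...; hits B1=T, B2=S, B3=T, B3=F, B4=F, B5=E, B6=T, B7=T, B7=F, B8=T, B9=T, B10=T, B11=T
test 6 (d=4, g=6, p=1) fires B2->E, B1->T, B3->T, B3->T, B3->F, B5->E, B4->T, B7->F, B8->F, B10->F, B11->T; hits B1=T, B2=E, B3=T, B3=F, B4=T, B5=E, B7=F, B8=F, B10=F, B11=T
test 7 (d=3, g=5, p=3) fires B2->S, B1->T, B3->T, B3->T, B3->F, B5->E, B4->F, B6->T, B7->T, B7->T, B7->T, B7->F, B8->T, B9->T, ...; hits B1=T, B2=S, B3=T, B3=F, B4=F, B5=E, B6=T, B7=T, B7=F, B8=T, B9=T, B10=T, B11=T
test 8 (d=3, g=4, p=1) fires B2->E, B1->T, B3->T, B3->T, B3->F, B5->E, B4->F, B6->T, B7->T, B7->T, B7->T, B7->T, B7->F, B8->F, ...; hits B1=T, B2=E, B3=T, B3=F, B4=F, B5=E, B6=T, B7=T, B7=F, B8=F, B10=F, B11=T
test 9 (d=1, g=5, p=3) fires B2->S, B1->T, B3->T, B3->T, B3->T, B3->F, B5->S, B4->F, B6->T, B7->T, B7->T, B7->T, B7->F, B8->T, ...; hits B1=T, B2=S, B3=T, B3=F, B4=F, B5=S, B6=T, B7=T, B7=F, B8=T, B9=F, B10=T, B11=T
union over the pool: B1=T, B1=F, B2=S, B2=E, B3=T, B3=F, B4=T, B4=F, B5=S, B5=E, B6=T, B7=T, B7=F, B8=T, B8=F, B9=T, B9=F, B10=T, B10=F, B11=T
uncovered (2 of 22): B6=F, B11=F
Answer: B6=F, B11=F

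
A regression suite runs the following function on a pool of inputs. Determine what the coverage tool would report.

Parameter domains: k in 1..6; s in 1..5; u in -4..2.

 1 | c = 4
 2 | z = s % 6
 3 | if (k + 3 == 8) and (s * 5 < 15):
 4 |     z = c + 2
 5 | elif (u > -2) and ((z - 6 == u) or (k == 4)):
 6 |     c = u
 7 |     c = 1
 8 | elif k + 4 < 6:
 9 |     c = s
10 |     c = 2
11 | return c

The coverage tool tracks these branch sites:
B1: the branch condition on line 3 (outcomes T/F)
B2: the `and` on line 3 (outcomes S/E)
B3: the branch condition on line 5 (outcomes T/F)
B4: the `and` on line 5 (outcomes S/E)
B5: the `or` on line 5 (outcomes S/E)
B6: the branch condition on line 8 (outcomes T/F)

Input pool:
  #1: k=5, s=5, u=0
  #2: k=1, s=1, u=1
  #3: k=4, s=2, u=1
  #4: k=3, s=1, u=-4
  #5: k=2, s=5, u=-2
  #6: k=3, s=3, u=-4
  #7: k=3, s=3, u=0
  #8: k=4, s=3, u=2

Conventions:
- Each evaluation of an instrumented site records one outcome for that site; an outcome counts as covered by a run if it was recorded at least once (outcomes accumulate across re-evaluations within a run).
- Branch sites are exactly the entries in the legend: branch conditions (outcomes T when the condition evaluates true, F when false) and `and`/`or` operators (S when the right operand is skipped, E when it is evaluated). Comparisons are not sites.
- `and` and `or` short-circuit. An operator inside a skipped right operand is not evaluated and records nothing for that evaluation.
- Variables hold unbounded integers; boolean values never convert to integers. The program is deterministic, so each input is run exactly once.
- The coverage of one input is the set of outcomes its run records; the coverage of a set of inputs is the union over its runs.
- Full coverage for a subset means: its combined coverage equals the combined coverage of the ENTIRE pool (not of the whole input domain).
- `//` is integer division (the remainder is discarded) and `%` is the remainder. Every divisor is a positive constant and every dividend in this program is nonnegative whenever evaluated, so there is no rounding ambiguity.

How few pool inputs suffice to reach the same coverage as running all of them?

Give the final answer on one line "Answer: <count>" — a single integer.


test 1 (k=5, s=5, u=0) hits B1=F, B2=E, B3=F, B4=E, B5=E, B6=F
test 2 (k=1, s=1, u=1) hits B1=F, B2=S, B3=F, B4=E, B5=E, B6=T
test 3 (k=4, s=2, u=1) hits B1=F, B2=S, B3=T, B4=E, B5=E
test 4 (k=3, s=1, u=-4) hits B1=F, B2=S, B3=F, B4=S, B6=F
test 5 (k=2, s=5, u=-2) hits B1=F, B2=S, B3=F, B4=S, B6=F
test 6 (k=3, s=3, u=-4) hits B1=F, B2=S, B3=F, B4=S, B6=F
test 7 (k=3, s=3, u=0) hits B1=F, B2=S, B3=F, B4=E, B5=E, B6=F
test 8 (k=4, s=3, u=2) hits B1=F, B2=S, B3=T, B4=E, B5=E
together the pool reaches 10 outcomes: B1=F, B2=S, B2=E, B3=T, B3=F, B4=S, B4=E, B5=E, B6=T, B6=F
no size-1 subset reaches all 10 outcomes (best union: 6/10)
no size-2 subset reaches all 10 outcomes (best union: 8/10)
no size-3 subset reaches all 10 outcomes (best union: 9/10)
at size 4, {1, 2, 3, 4} reaches all 10 outcomes; every lexicographically earlier size-4 subset fails
Answer: 4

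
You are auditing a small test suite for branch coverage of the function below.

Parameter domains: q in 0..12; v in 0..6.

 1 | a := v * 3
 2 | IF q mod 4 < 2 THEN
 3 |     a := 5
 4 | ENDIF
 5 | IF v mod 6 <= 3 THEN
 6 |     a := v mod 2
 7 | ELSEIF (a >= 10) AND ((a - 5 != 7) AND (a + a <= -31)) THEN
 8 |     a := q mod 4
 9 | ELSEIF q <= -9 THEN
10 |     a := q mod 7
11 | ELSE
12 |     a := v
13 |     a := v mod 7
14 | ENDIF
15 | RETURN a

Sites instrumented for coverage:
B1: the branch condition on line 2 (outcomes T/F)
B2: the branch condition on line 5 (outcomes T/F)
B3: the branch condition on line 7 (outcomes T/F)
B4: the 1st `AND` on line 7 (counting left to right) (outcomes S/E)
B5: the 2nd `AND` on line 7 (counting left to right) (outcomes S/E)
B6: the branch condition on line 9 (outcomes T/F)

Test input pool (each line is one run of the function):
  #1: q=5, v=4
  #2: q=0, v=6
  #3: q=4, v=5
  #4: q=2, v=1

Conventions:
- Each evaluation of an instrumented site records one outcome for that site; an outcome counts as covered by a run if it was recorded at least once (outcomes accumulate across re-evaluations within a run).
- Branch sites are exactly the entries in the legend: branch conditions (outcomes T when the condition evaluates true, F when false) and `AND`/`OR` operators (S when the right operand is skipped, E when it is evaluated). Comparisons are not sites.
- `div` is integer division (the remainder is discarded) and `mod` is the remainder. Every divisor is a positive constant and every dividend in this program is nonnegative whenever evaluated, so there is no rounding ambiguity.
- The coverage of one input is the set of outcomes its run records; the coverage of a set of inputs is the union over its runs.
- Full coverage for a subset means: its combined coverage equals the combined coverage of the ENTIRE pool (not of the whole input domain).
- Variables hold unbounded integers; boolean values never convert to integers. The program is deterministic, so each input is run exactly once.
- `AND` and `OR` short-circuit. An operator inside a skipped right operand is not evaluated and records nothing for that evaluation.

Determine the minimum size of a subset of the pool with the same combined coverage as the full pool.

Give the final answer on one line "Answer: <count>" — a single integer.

input #1, q=5, v=4: events B1->T, B2->F, B4->S, B3->F, B6->F; outcomes B1=T, B2=F, B3=F, B4=S, B6=F
input #2, q=0, v=6: events B1->T, B2->T; outcomes B1=T, B2=T
input #3, q=4, v=5: events B1->T, B2->F, B4->S, B3->F, B6->F; outcomes B1=T, B2=F, B3=F, B4=S, B6=F
input #4, q=2, v=1: events B1->F, B2->T; outcomes B1=F, B2=T
together the pool reaches 7 outcomes: B1=T, B1=F, B2=T, B2=F, B3=F, B4=S, B6=F
checked all size-1 subsets: none covers 7 outcomes (max 5/7)
at size 2, {1, 4} reaches all 7 outcomes; every lexicographically earlier size-2 subset fails

Answer: 2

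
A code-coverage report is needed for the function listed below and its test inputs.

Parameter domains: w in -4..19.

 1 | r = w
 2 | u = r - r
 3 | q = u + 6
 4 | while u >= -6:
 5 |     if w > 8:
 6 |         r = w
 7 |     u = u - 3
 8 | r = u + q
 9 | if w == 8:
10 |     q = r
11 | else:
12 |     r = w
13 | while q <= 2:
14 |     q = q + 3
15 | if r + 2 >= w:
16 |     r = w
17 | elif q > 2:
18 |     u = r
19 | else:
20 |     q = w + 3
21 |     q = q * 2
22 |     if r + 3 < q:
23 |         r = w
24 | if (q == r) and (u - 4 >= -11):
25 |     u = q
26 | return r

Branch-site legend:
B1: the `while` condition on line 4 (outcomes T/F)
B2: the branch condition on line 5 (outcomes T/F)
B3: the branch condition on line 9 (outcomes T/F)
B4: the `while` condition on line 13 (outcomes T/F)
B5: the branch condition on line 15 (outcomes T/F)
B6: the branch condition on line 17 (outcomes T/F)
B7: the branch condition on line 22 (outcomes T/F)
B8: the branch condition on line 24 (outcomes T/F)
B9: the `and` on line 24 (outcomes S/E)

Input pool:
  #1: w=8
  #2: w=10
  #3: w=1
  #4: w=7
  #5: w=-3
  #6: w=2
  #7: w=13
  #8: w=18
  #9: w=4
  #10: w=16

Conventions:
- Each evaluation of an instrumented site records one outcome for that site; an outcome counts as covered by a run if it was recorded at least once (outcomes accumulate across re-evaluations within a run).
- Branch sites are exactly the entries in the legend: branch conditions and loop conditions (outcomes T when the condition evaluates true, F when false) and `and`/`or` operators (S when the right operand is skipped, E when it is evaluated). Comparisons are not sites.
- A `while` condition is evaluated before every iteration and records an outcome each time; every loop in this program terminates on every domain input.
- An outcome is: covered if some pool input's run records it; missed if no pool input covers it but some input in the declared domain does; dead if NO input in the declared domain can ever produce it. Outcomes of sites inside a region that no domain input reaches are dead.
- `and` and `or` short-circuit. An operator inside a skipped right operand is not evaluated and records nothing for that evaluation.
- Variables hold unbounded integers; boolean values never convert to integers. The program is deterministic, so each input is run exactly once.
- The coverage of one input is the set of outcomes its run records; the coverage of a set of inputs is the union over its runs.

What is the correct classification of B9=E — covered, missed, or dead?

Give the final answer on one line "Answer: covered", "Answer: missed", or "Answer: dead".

no pool input records B9=E
but domain input (w=6) does record it -> reachable, so missed

Answer: missed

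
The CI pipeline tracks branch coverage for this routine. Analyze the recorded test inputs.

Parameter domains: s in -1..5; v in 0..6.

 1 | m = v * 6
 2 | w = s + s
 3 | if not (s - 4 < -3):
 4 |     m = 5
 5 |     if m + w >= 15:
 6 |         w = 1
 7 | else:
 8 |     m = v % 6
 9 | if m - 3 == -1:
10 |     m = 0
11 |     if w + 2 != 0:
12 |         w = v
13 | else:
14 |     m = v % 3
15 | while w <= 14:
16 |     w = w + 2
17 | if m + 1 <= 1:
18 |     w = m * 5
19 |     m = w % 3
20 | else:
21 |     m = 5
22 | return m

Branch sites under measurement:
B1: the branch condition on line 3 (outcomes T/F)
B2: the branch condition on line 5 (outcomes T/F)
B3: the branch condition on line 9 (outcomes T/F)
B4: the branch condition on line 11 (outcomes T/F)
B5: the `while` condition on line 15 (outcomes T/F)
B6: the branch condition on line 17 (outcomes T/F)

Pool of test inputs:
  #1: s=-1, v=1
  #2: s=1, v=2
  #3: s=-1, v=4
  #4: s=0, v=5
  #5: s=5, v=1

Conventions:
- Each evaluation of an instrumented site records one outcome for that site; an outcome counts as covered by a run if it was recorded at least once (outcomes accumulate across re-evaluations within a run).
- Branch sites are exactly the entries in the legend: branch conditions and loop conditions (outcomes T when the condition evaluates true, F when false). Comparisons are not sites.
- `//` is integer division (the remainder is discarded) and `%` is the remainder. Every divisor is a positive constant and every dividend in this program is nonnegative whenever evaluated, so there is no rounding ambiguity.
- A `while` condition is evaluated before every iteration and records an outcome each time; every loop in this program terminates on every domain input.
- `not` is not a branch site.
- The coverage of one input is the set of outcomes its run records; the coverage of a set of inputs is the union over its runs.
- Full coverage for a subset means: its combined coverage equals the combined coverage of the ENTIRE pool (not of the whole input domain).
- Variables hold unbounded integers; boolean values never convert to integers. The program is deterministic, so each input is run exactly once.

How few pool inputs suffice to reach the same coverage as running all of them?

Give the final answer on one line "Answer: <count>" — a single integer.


#1 (s=-1, v=1) -> B1->F, B3->F, B5->T, B5->T, B5->T, B5->T, B5->T, B5->T, B5->T, B5->T, B5->T, B5->F, B6->F; covered: B1=F, B3=F, B5=T, B5=F, B6=F
#2 (s=1, v=2) -> B1->T, B2->F, B3->F, B5->T, B5->T, B5->T, B5->T, B5->T, B5->T, B5->T, B5->F, B6->F; covered: B1=T, B2=F, B3=F, B5=T, B5=F, B6=F
#3 (s=-1, v=4) -> B1->F, B3->F, B5->T, B5->T, B5->T, B5->T, B5->T, B5->T, B5->T, B5->T, B5->T, B5->F, B6->F; covered: B1=F, B3=F, B5=T, B5=F, B6=F
#4 (s=0, v=5) -> B1->F, B3->F, B5->T, B5->T, B5->T, B5->T, B5->T, B5->T, B5->T, B5->T, B5->F, B6->F; covered: B1=F, B3=F, B5=T, B5=F, B6=F
#5 (s=5, v=1) -> B1->T, B2->T, B3->F, B5->T, B5->T, B5->T, B5->T, B5->T, B5->T, B5->T, B5->F, B6->F; covered: B1=T, B2=T, B3=F, B5=T, B5=F, B6=F
pool-wide coverage (8 outcomes): B1=T, B1=F, B2=T, B2=F, B3=F, B5=T, B5=F, B6=F
checked all size-1 subsets: none covers 8 outcomes (max 6/8)
checked all size-2 subsets: none covers 8 outcomes (max 7/8)
the canonical winner is {1, 2, 5}: size 3, full 8-outcome coverage, earliest index list among size-3 covers
Answer: 3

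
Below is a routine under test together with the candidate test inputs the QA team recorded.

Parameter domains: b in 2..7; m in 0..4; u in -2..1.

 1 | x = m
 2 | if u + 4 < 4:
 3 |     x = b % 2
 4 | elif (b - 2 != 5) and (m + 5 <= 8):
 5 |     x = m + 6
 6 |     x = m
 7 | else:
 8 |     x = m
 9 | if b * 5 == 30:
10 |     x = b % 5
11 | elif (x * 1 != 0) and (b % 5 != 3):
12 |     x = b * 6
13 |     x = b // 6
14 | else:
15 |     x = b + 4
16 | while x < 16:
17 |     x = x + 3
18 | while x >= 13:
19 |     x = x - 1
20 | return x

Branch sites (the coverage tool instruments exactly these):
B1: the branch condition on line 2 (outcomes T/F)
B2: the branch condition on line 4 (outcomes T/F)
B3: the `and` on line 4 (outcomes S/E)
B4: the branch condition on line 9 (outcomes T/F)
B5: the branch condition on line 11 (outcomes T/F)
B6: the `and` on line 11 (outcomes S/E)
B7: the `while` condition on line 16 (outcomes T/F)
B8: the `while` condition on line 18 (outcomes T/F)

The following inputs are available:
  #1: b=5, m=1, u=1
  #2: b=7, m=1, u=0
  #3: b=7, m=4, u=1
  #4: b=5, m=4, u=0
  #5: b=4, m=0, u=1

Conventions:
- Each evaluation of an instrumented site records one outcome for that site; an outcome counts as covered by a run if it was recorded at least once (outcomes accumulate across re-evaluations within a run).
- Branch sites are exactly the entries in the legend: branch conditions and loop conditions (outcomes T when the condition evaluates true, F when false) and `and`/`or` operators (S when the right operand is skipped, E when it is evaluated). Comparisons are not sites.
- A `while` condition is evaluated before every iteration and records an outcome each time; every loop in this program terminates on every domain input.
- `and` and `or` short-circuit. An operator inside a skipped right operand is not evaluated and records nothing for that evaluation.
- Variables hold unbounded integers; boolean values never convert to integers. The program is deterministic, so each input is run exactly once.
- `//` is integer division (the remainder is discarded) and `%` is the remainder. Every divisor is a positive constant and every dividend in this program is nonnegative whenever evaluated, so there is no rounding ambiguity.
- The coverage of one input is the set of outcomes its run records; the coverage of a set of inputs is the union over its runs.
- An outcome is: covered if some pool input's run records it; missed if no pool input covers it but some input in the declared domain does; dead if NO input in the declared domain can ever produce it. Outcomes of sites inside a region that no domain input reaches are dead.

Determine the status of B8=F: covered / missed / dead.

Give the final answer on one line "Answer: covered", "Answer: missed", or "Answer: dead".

B8=F is recorded by pool input(s) 1, 2, 3, 4, 5 -> covered

Answer: covered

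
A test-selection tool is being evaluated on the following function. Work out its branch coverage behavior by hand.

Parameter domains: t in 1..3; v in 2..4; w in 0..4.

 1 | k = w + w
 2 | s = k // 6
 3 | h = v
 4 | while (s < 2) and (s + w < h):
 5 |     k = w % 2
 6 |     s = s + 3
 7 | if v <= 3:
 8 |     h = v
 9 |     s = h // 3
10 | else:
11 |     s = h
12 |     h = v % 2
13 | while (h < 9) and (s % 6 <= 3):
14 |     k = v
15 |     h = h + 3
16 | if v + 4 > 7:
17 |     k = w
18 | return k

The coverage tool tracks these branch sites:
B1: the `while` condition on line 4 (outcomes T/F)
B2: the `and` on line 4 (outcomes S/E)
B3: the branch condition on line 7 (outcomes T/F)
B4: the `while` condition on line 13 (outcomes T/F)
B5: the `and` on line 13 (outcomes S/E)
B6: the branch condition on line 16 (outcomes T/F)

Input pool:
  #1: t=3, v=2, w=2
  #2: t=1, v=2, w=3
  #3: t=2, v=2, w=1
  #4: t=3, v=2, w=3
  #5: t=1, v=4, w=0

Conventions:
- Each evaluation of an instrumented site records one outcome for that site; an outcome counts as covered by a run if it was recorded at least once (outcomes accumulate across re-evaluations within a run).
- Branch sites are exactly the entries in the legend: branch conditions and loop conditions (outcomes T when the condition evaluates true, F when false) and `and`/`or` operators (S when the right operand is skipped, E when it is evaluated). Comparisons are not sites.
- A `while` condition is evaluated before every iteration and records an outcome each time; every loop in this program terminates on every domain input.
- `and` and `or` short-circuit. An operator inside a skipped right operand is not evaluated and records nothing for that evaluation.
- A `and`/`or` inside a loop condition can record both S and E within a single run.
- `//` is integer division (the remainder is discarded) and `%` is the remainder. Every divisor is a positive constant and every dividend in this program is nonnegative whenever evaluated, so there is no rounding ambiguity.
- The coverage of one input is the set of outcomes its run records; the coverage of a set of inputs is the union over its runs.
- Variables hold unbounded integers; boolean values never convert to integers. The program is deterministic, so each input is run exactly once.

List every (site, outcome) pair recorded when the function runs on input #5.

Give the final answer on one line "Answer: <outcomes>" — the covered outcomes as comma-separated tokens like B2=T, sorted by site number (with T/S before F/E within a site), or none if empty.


Event log for input #5 (t=1, v=4, w=0):
  B2->E, B1->T, B2->S, B1->F, B3->F, B5->E, B4->F, B6->T
collecting distinct outcomes: B1=T, B1=F, B2=S, B2=E, B3=F, B4=F, B5=E, B6=T
Answer: B1=T, B1=F, B2=S, B2=E, B3=F, B4=F, B5=E, B6=T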